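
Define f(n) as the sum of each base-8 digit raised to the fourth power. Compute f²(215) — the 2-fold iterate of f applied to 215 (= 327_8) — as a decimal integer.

215 = (3,2,7)_8 → 3⁴ + 2⁴ + 7⁴ = 2498
2498 = (4,7,0,2)_8 → 4⁴ + 7⁴ + 0⁴ + 2⁴ = 2673

2673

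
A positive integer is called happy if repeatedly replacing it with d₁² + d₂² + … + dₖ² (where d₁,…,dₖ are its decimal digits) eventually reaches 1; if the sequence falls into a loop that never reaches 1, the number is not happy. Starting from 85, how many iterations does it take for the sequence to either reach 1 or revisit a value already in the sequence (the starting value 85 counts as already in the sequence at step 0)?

9

85 → 89
89 → 145
145 → 42
42 → 20
20 → 4
4 → 16
16 → 37
37 → 58
58 → 89  — 89 repeats.
That took 9 steps.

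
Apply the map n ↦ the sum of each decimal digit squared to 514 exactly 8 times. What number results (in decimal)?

514 → 42
42 → 20
20 → 4
4 → 16
16 → 37
37 → 58
58 → 89
89 → 145

145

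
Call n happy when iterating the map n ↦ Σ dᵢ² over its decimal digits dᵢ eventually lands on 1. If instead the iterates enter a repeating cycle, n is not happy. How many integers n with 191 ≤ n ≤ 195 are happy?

191: 191 → 83 → 73 → 58 → 89 → 145 → 42 → 20 → 4 → 16 → 37 → 58  — not happy
192: 192 → 86 → 100 → 1  — happy
193: 193 → 91 → 82 → 68 → 100 → 1  — happy
194: 194 → 98 → 145 → 42 → 20 → 4 → 16 → 37 → 58 → 89 → 145  — not happy
195: 195 → 107 → 50 → 25 → 29 → 85 → 89 → 145 → 42 → 20 → 4 → 16 → 37 → 58 → 89  — not happy
happy: 192, 193

2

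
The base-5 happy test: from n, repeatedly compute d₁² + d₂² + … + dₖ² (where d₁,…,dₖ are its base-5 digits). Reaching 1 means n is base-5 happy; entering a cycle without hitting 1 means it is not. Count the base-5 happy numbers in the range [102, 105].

1

102: 102 → 20 → 16 → 10 → 4 → 16  — not base-5 happy
103: 103 → 25 → 1  — base-5 happy
104: 104 → 32 → 6 → 2 → 4 → 16 → 10 → 4  — not base-5 happy
105: 105 → 17 → 13 → 13  — not base-5 happy
base-5 happy: 103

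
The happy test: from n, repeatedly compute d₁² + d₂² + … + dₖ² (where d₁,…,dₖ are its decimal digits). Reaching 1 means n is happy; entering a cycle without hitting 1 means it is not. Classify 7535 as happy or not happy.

7535 → 7² + 5² + 3² + 5² = 49 + 25 + 9 + 25 = 108
108 → 1² + 0² + 8² = 1 + 0 + 64 = 65
65 → 6² + 5² = 36 + 25 = 61
61 → 6² + 1² = 36 + 1 = 37
37 → 3² + 7² = 9 + 49 = 58
58 → 5² + 8² = 25 + 64 = 89
89 → 8² + 9² = 64 + 81 = 145
145 → 1² + 4² + 5² = 1 + 16 + 25 = 42
42 → 4² + 2² = 16 + 4 = 20
20 → 2² + 0² = 4 + 0 = 4
4 → 4² = 16
16 → 1² + 6² = 1 + 36 = 37  — 37 already seen; the sequence cycles without reaching 1.

not happy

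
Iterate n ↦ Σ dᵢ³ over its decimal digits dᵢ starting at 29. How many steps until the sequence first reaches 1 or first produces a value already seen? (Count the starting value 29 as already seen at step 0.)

29 → 2³ + 9³ = 737
737 → 7³ + 3³ + 7³ = 713
713 → 7³ + 1³ + 3³ = 371
371 → 3³ + 7³ + 1³ = 371  — 371 repeats.
That took 4 steps.

4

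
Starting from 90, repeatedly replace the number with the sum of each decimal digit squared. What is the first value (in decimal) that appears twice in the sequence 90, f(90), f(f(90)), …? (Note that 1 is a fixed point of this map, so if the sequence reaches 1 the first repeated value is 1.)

90 → 9² + 0² = 81
81 → 8² + 1² = 65
65 → 6² + 5² = 61
61 → 6² + 1² = 37
37 → 3² + 7² = 58
58 → 5² + 8² = 89
89 → 8² + 9² = 145
145 → 1² + 4² + 5² = 42
42 → 4² + 2² = 20
20 → 2² + 0² = 4
4 → 4² = 16
16 → 1² + 6² = 37  — 37 already appeared earlier.

37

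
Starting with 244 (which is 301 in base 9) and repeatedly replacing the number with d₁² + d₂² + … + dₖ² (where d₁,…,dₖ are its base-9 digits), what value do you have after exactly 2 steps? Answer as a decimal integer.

244 = (3,0,1)_9 → 3² + 0² + 1² = 10
10 = (1,1)_9 → 1² + 1² = 2

2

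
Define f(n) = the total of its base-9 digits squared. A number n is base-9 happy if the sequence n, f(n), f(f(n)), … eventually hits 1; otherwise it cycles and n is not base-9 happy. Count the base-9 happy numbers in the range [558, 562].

558: 558 → 100 → 6 → 36 → 16 → 50 → 50  (repeats 50)
559: 559 → 101 → 9 → 1  (reaches 1)
560: 560 → 104 → 30 → 18 → 4 → 16 → 50 → 50  (repeats 50)
561: 561 → 109 → 11 → 5 → 25 → 53 → 89 → 65 → 53  (repeats 53)
562: 562 → 116 → 74 → 68 → 74  (repeats 74)
base-9 happy: 559

1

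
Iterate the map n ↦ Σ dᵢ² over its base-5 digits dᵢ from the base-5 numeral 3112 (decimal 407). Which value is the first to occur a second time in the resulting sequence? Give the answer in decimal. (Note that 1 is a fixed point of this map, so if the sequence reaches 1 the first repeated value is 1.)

13

407 = (3,1,1,2)_5 → 3² + 1² + 1² + 2² = 15
15 = (3,0)_5 → 3² + 0² = 9
9 = (1,4)_5 → 1² + 4² = 17
17 = (3,2)_5 → 3² + 2² = 13
13 = (2,3)_5 → 2² + 3² = 13  — 13 already appeared earlier.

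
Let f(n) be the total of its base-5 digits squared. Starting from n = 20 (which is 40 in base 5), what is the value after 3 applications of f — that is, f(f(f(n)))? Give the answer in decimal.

4

20 = (4,0)_5 → 4² + 0² = 16
16 = (3,1)_5 → 3² + 1² = 10
10 = (2,0)_5 → 2² + 0² = 4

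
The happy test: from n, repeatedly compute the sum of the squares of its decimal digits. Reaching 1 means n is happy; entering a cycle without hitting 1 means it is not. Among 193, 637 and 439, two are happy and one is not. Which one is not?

193: 193 → 91 → 82 → 68 → 100 → 1  — reaches 1 (happy)
637: 637 → 94 → 97 → 130 → 10 → 1  — reaches 1 (happy)
439: 439 → 106 → 37 → 58 → 89 → 145 → 42 → 20 → 4 → 16 → 37  — repeats 37 (not happy)

439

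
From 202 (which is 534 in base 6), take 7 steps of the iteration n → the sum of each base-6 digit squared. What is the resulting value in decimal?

202 = (5,3,4)_6 → 50
50 = (1,2,2)_6 → 9
9 = (1,3)_6 → 10
10 = (1,4)_6 → 17
17 = (2,5)_6 → 29
29 = (4,5)_6 → 41
41 = (1,0,5)_6 → 26

26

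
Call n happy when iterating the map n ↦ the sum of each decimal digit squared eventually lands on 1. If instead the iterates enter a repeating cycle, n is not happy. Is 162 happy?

not happy

162 → 1² + 6² + 2² = 41
41 → 4² + 1² = 17
17 → 1² + 7² = 50
50 → 5² + 0² = 25
25 → 2² + 5² = 29
29 → 2² + 9² = 85
85 → 8² + 5² = 89
89 → 8² + 9² = 145
145 → 1² + 4² + 5² = 42
42 → 4² + 2² = 20
20 → 2² + 0² = 4
4 → 4² = 16
16 → 1² + 6² = 37
37 → 3² + 7² = 58
58 → 5² + 8² = 89  — 89 already seen; the sequence cycles without reaching 1.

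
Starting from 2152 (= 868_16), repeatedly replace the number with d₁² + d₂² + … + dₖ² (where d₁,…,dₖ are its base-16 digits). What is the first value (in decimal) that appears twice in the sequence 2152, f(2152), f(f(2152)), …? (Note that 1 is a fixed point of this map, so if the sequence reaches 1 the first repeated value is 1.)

1

2152 = (8,6,8)_16 → 8² + 6² + 8² = 64 + 36 + 64 = 164
164 = (10,4)_16 → 10² + 4² = 100 + 16 = 116
116 = (7,4)_16 → 7² + 4² = 49 + 16 = 65
65 = (4,1)_16 → 4² + 1² = 16 + 1 = 17
17 = (1,1)_16 → 1² + 1² = 1 + 1 = 2
2 = (2)_16 → 2² = 4
4 = (4)_16 → 4² = 16
16 = (1,0)_16 → 1² + 0² = 1 + 0 = 1  — reached the fixed point 1.
1 → 1, so 1 is the first repeated value.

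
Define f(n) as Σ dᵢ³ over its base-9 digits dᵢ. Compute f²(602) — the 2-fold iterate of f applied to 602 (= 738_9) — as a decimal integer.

602 = (7,3,8)_9 → 882
882 = (1,1,8,0)_9 → 514

514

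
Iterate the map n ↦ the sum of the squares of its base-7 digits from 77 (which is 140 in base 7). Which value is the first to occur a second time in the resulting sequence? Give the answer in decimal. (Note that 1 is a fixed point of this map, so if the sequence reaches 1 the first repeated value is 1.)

17

77 = (1,4,0)_7 → 1² + 4² + 0² = 1 + 16 + 0 = 17
17 = (2,3)_7 → 2² + 3² = 4 + 9 = 13
13 = (1,6)_7 → 1² + 6² = 1 + 36 = 37
37 = (5,2)_7 → 5² + 2² = 25 + 4 = 29
29 = (4,1)_7 → 4² + 1² = 16 + 1 = 17  — 17 already appeared earlier.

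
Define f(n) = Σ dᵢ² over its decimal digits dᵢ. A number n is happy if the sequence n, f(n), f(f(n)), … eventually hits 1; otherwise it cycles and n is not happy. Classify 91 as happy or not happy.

91 → 9² + 1² = 81 + 1 = 82
82 → 8² + 2² = 64 + 4 = 68
68 → 6² + 8² = 36 + 64 = 100
100 → 1² + 0² + 0² = 1 + 0 + 0 = 1  — reached 1.

happy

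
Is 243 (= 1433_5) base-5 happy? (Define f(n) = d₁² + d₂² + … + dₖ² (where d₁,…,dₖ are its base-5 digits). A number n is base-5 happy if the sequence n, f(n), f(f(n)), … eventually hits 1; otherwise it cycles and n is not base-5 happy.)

base-5 happy

243 = (1,4,3,3)_5 → 1² + 4² + 3² + 3² = 35
35 = (1,2,0)_5 → 1² + 2² + 0² = 5
5 = (1,0)_5 → 1² + 0² = 1  — reached 1.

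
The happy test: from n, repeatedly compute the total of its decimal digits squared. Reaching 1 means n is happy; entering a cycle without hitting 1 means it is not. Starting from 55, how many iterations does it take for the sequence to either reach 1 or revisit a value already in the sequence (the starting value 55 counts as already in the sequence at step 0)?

13

55 → 5² + 5² = 25 + 25 = 50
50 → 5² + 0² = 25 + 0 = 25
25 → 2² + 5² = 4 + 25 = 29
29 → 2² + 9² = 4 + 81 = 85
85 → 8² + 5² = 64 + 25 = 89
89 → 8² + 9² = 64 + 81 = 145
145 → 1² + 4² + 5² = 1 + 16 + 25 = 42
42 → 4² + 2² = 16 + 4 = 20
20 → 2² + 0² = 4 + 0 = 4
4 → 4² = 16
16 → 1² + 6² = 1 + 36 = 37
37 → 3² + 7² = 9 + 49 = 58
58 → 5² + 8² = 25 + 64 = 89  — 89 repeats.
That took 13 steps.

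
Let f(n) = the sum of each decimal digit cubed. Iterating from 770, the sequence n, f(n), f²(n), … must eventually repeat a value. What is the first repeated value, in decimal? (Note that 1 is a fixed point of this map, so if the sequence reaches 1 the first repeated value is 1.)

770 → 7³ + 7³ + 0³ = 686
686 → 6³ + 8³ + 6³ = 944
944 → 9³ + 4³ + 4³ = 857
857 → 8³ + 5³ + 7³ = 980
980 → 9³ + 8³ + 0³ = 1241
1241 → 1³ + 2³ + 4³ + 1³ = 74
74 → 7³ + 4³ = 407
407 → 4³ + 0³ + 7³ = 407  — 407 already appeared earlier.

407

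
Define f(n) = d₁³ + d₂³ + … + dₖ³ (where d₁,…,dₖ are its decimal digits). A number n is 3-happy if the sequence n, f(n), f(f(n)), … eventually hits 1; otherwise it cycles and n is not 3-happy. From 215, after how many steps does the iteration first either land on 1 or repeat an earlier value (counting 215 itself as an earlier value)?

215 → 2³ + 1³ + 5³ = 134
134 → 1³ + 3³ + 4³ = 92
92 → 9³ + 2³ = 737
737 → 7³ + 3³ + 7³ = 713
713 → 7³ + 1³ + 3³ = 371
371 → 3³ + 7³ + 1³ = 371  — 371 repeats.
That took 6 steps.

6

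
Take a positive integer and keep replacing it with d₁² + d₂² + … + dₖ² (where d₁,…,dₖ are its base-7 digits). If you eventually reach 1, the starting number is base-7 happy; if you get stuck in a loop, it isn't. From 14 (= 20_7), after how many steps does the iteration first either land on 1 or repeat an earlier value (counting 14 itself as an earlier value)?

14 = (2,0)_7 → 4
4 = (4)_7 → 16
16 = (2,2)_7 → 8
8 = (1,1)_7 → 2
2 = (2)_7 → 4  — 4 repeats.
That took 5 steps.

5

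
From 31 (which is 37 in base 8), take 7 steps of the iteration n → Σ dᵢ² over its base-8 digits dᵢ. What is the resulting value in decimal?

32

31 = (3,7)_8 → 3² + 7² = 58
58 = (7,2)_8 → 7² + 2² = 53
53 = (6,5)_8 → 6² + 5² = 61
61 = (7,5)_8 → 7² + 5² = 74
74 = (1,1,2)_8 → 1² + 1² + 2² = 6
6 = (6)_8 → 6² = 36
36 = (4,4)_8 → 4² + 4² = 32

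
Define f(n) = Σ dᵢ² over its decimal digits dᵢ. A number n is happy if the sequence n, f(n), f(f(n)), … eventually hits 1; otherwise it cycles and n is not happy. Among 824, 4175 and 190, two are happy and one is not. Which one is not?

824

824: 824 → 84 → 80 → 64 → 52 → 29 → 85 → 89 → 145 → 42 → 20 → 4 → 16 → 37 → 58 → 89  — repeats 89 (not happy)
4175: 4175 → 91 → 82 → 68 → 100 → 1  — reaches 1 (happy)
190: 190 → 82 → 68 → 100 → 1  — reaches 1 (happy)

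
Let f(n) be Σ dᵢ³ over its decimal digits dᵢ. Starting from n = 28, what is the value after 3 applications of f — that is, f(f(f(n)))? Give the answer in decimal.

28 → 520
520 → 133
133 → 55

55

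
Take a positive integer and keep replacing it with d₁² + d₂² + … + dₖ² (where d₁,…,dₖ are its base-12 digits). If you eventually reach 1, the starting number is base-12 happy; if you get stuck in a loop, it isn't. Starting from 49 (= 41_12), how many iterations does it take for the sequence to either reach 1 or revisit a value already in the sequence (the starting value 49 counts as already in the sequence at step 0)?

49 = (4,1)_12 → 4² + 1² = 16 + 1 = 17
17 = (1,5)_12 → 1² + 5² = 1 + 25 = 26
26 = (2,2)_12 → 2² + 2² = 4 + 4 = 8
8 = (8)_12 → 8² = 64
64 = (5,4)_12 → 5² + 4² = 25 + 16 = 41
41 = (3,5)_12 → 3² + 5² = 9 + 25 = 34
34 = (2,10)_12 → 2² + 10² = 4 + 100 = 104
104 = (8,8)_12 → 8² + 8² = 64 + 64 = 128
128 = (10,8)_12 → 10² + 8² = 100 + 64 = 164
164 = (1,1,8)_12 → 1² + 1² + 8² = 1 + 1 + 64 = 66
66 = (5,6)_12 → 5² + 6² = 25 + 36 = 61
61 = (5,1)_12 → 5² + 1² = 25 + 1 = 26  — 26 repeats.
That took 12 steps.

12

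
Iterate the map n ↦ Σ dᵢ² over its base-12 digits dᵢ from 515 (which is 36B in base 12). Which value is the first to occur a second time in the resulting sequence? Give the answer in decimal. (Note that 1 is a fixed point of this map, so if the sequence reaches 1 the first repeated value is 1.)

515 = (3,6,11)_12 → 166
166 = (1,1,10)_12 → 102
102 = (8,6)_12 → 100
100 = (8,4)_12 → 80
80 = (6,8)_12 → 100  — 100 already appeared earlier.

100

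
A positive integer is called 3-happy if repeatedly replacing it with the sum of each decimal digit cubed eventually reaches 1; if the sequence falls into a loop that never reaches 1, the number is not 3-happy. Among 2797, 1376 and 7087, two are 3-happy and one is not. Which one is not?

2797: 2797 → 1423 → 100 → 1  — reaches 1 (3-happy)
1376: 1376 → 587 → 980 → 1241 → 74 → 407 → 407  — repeats 407 (not 3-happy)
7087: 7087 → 1198 → 1243 → 100 → 1  — reaches 1 (3-happy)

1376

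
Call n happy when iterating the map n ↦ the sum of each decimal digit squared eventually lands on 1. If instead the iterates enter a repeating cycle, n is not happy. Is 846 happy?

846 → 8² + 4² + 6² = 64 + 16 + 36 = 116
116 → 1² + 1² + 6² = 1 + 1 + 36 = 38
38 → 3² + 8² = 9 + 64 = 73
73 → 7² + 3² = 49 + 9 = 58
58 → 5² + 8² = 25 + 64 = 89
89 → 8² + 9² = 64 + 81 = 145
145 → 1² + 4² + 5² = 1 + 16 + 25 = 42
42 → 4² + 2² = 16 + 4 = 20
20 → 2² + 0² = 4 + 0 = 4
4 → 4² = 16
16 → 1² + 6² = 1 + 36 = 37
37 → 3² + 7² = 9 + 49 = 58  — 58 already seen; the sequence cycles without reaching 1.

not happy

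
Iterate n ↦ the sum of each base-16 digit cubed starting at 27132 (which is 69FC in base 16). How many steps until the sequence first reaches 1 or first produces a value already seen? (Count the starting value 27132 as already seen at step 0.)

12

27132 = (6,9,15,12)_16 → 6048
6048 = (1,7,10,0)_16 → 1344
1344 = (5,4,0)_16 → 189
189 = (11,13)_16 → 3528
3528 = (13,12,8)_16 → 4437
4437 = (1,1,5,5)_16 → 252
252 = (15,12)_16 → 5103
5103 = (1,3,14,15)_16 → 6147
6147 = (1,8,0,3)_16 → 540
540 = (2,1,12)_16 → 1737
1737 = (6,12,9)_16 → 2673
2673 = (10,7,1)_16 → 1344  — 1344 repeats.
That took 12 steps.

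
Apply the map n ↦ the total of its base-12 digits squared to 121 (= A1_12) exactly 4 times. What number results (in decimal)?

121 = (10,1)_12 → 101
101 = (8,5)_12 → 89
89 = (7,5)_12 → 74
74 = (6,2)_12 → 40

40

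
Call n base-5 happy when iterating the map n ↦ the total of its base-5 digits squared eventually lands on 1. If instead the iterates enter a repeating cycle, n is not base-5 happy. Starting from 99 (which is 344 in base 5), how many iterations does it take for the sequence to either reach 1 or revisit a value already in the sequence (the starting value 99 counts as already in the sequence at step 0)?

4

99 = (3,4,4)_5 → 3² + 4² + 4² = 41
41 = (1,3,1)_5 → 1² + 3² + 1² = 11
11 = (2,1)_5 → 2² + 1² = 5
5 = (1,0)_5 → 1² + 0² = 1  — reached 1.
That took 4 steps.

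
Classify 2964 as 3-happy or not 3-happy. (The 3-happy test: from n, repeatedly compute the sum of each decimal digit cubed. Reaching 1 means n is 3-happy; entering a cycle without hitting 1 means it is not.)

2964 → 2³ + 9³ + 6³ + 4³ = 1017
1017 → 1³ + 0³ + 1³ + 7³ = 345
345 → 3³ + 4³ + 5³ = 216
216 → 2³ + 1³ + 6³ = 225
225 → 2³ + 2³ + 5³ = 141
141 → 1³ + 4³ + 1³ = 66
66 → 6³ + 6³ = 432
432 → 4³ + 3³ + 2³ = 99
99 → 9³ + 9³ = 1458
1458 → 1³ + 4³ + 5³ + 8³ = 702
702 → 7³ + 0³ + 2³ = 351
351 → 3³ + 5³ + 1³ = 153
153 → 1³ + 5³ + 3³ = 153  — 153 already seen; the sequence cycles without reaching 1.

not 3-happy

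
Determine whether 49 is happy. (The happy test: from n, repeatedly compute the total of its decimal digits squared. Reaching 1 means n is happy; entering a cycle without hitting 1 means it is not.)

happy

49 → 97
97 → 130
130 → 10
10 → 1  — reached 1.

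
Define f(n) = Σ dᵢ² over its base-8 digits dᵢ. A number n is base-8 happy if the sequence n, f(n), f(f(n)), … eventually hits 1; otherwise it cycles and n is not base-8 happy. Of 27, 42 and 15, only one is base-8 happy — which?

27

27: 27 → 18 → 8 → 1  — reaches 1 (base-8 happy)
42: 42 → 29 → 34 → 20 → 20  — repeats 20 (not base-8 happy)
15: 15 → 50 → 40 → 25 → 10 → 5 → 25  — repeats 25 (not base-8 happy)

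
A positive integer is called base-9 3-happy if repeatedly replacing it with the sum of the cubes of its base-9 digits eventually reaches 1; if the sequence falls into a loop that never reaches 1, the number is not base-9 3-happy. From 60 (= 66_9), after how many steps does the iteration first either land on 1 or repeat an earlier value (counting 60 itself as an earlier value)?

12

60 = (6,6)_9 → 6³ + 6³ = 216 + 216 = 432
432 = (5,3,0)_9 → 5³ + 3³ + 0³ = 125 + 27 + 0 = 152
152 = (1,7,8)_9 → 1³ + 7³ + 8³ = 1 + 343 + 512 = 856
856 = (1,1,5,1)_9 → 1³ + 1³ + 5³ + 1³ = 1 + 1 + 125 + 1 = 128
128 = (1,5,2)_9 → 1³ + 5³ + 2³ = 1 + 125 + 8 = 134
134 = (1,5,8)_9 → 1³ + 5³ + 8³ = 1 + 125 + 512 = 638
638 = (7,7,8)_9 → 7³ + 7³ + 8³ = 343 + 343 + 512 = 1198
1198 = (1,5,7,1)_9 → 1³ + 5³ + 7³ + 1³ = 1 + 125 + 343 + 1 = 470
470 = (5,7,2)_9 → 5³ + 7³ + 2³ = 125 + 343 + 8 = 476
476 = (5,7,8)_9 → 5³ + 7³ + 8³ = 125 + 343 + 512 = 980
980 = (1,3,0,8)_9 → 1³ + 3³ + 0³ + 8³ = 1 + 27 + 0 + 512 = 540
540 = (6,6,0)_9 → 6³ + 6³ + 0³ = 216 + 216 + 0 = 432  — 432 repeats.
That took 12 steps.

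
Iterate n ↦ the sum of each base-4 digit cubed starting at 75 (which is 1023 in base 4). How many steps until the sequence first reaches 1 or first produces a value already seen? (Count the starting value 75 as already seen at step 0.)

75 = (1,0,2,3)_4 → 1³ + 0³ + 2³ + 3³ = 1 + 0 + 8 + 27 = 36
36 = (2,1,0)_4 → 2³ + 1³ + 0³ = 8 + 1 + 0 = 9
9 = (2,1)_4 → 2³ + 1³ = 8 + 1 = 9  — 9 repeats.
That took 3 steps.

3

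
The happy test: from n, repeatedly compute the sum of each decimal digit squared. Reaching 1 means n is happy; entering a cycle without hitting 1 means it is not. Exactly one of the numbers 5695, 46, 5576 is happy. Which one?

5695

5695: 5695 → 167 → 86 → 100 → 1  — reaches 1 (happy)
46: 46 → 52 → 29 → 85 → 89 → 145 → 42 → 20 → 4 → 16 → 37 → 58 → 89  — repeats 89 (not happy)
5576: 5576 → 135 → 35 → 34 → 25 → 29 → 85 → 89 → 145 → 42 → 20 → 4 → 16 → 37 → 58 → 89  — repeats 89 (not happy)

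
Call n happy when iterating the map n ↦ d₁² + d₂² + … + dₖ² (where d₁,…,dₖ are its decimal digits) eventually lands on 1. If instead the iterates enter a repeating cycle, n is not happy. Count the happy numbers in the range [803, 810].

803: 803 → 73 → 58 → 89 → 145 → 42 → 20 → 4 → 16 → 37 → 58  (repeats 58)
804: 804 → 80 → 64 → 52 → 29 → 85 → 89 → 145 → 42 → 20 → 4 → 16 → 37 → 58 → 89  (repeats 89)
805: 805 → 89 → 145 → 42 → 20 → 4 → 16 → 37 → 58 → 89  (repeats 89)
806: 806 → 100 → 1  (reaches 1)
807: 807 → 113 → 11 → 2 → 4 → 16 → 37 → 58 → 89 → 145 → 42 → 20 → 4  (repeats 4)
808: 808 → 128 → 69 → 117 → 51 → 26 → 40 → 16 → 37 → 58 → 89 → 145 → 42 → 20 → 4 → 16  (repeats 16)
809: 809 → 145 → 42 → 20 → 4 → 16 → 37 → 58 → 89 → 145  (repeats 145)
810: 810 → 65 → 61 → 37 → 58 → 89 → 145 → 42 → 20 → 4 → 16 → 37  (repeats 37)
happy: 806

1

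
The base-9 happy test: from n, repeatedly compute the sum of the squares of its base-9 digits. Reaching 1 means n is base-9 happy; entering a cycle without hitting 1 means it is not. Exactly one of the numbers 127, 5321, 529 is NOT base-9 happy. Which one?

127: 127 → 27 → 9 → 1  — reaches 1 (base-9 happy)
5321: 5321 → 93 → 11 → 5 → 25 → 53 → 89 → 65 → 53  — repeats 53 (not base-9 happy)
529: 529 → 101 → 9 → 1  — reaches 1 (base-9 happy)

5321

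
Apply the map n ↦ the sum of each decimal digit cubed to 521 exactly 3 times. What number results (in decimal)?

737

521 → 5³ + 2³ + 1³ = 134
134 → 1³ + 3³ + 4³ = 92
92 → 9³ + 2³ = 737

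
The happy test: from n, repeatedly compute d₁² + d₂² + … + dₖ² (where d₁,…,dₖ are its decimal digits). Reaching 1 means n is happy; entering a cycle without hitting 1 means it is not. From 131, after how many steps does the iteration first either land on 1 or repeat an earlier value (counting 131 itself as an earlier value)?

131 → 1² + 3² + 1² = 11
11 → 1² + 1² = 2
2 → 2² = 4
4 → 4² = 16
16 → 1² + 6² = 37
37 → 3² + 7² = 58
58 → 5² + 8² = 89
89 → 8² + 9² = 145
145 → 1² + 4² + 5² = 42
42 → 4² + 2² = 20
20 → 2² + 0² = 4  — 4 repeats.
That took 11 steps.

11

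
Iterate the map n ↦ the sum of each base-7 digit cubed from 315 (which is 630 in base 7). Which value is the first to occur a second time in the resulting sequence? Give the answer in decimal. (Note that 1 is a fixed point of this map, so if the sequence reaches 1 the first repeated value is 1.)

9

315 = (6,3,0)_7 → 6³ + 3³ + 0³ = 243
243 = (4,6,5)_7 → 4³ + 6³ + 5³ = 405
405 = (1,1,1,6)_7 → 1³ + 1³ + 1³ + 6³ = 219
219 = (4,3,2)_7 → 4³ + 3³ + 2³ = 99
99 = (2,0,1)_7 → 2³ + 0³ + 1³ = 9
9 = (1,2)_7 → 1³ + 2³ = 9  — 9 already appeared earlier.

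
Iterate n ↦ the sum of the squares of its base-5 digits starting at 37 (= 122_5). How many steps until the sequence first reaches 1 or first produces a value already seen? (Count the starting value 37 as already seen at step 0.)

37 = (1,2,2)_5 → 1² + 2² + 2² = 9
9 = (1,4)_5 → 1² + 4² = 17
17 = (3,2)_5 → 3² + 2² = 13
13 = (2,3)_5 → 2² + 3² = 13  — 13 repeats.
That took 4 steps.

4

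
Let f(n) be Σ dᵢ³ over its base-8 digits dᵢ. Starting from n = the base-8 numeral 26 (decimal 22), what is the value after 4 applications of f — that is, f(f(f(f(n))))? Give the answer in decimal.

559

22 = (2,6)_8 → 2³ + 6³ = 8 + 216 = 224
224 = (3,4,0)_8 → 3³ + 4³ + 0³ = 27 + 64 + 0 = 91
91 = (1,3,3)_8 → 1³ + 3³ + 3³ = 1 + 27 + 27 = 55
55 = (6,7)_8 → 6³ + 7³ = 216 + 343 = 559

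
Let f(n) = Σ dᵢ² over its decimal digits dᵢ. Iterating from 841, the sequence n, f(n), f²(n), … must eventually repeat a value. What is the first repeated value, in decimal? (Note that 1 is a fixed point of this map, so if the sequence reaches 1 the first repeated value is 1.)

841 → 8² + 4² + 1² = 81
81 → 8² + 1² = 65
65 → 6² + 5² = 61
61 → 6² + 1² = 37
37 → 3² + 7² = 58
58 → 5² + 8² = 89
89 → 8² + 9² = 145
145 → 1² + 4² + 5² = 42
42 → 4² + 2² = 20
20 → 2² + 0² = 4
4 → 4² = 16
16 → 1² + 6² = 37  — 37 already appeared earlier.

37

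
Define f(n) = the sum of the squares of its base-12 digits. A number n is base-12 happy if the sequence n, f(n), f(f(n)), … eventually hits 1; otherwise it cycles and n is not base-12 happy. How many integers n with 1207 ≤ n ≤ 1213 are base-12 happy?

1

1207: 1207 → 129 → 181 → 11 → 121 → 101 → 89 → 74 → 40 → 25 → 5 → 25  — not base-12 happy
1208: 1208 → 144 → 1  — base-12 happy
1209: 1209 → 161 → 27 → 13 → 2 → 4 → 16 → 17 → 26 → 8 → 64 → 41 → 34 → 104 → 128 → 164 → 66 → 61 → 26  — not base-12 happy
1210: 1210 → 180 → 10 → 100 → 80 → 100  — not base-12 happy
1211: 1211 → 201 → 98 → 68 → 89 → 74 → 40 → 25 → 5 → 25  — not base-12 happy
1212: 1212 → 89 → 74 → 40 → 25 → 5 → 25  — not base-12 happy
1213: 1213 → 90 → 85 → 50 → 20 → 65 → 50  — not base-12 happy
base-12 happy: 1208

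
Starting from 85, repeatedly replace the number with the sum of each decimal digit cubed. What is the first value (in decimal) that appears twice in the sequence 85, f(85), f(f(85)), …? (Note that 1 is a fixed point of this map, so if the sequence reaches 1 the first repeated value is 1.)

85 → 637
637 → 586
586 → 853
853 → 664
664 → 496
496 → 1009
1009 → 730
730 → 370
370 → 370  — 370 already appeared earlier.

370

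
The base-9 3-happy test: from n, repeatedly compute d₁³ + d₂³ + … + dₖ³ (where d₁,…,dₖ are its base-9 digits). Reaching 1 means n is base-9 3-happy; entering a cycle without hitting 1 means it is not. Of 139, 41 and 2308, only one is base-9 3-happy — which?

139

139: 139 → 281 → 99 → 9 → 1  — reaches 1 (base-9 3-happy)
41: 41 → 189 → 35 → 539 → 853 → 409 → 189  — repeats 189 (not base-9 3-happy)
2308: 2308 → 156 → 540 → 432 → 152 → 856 → 128 → 134 → 638 → 1198 → 470 → 476 → 980 → 540  — repeats 540 (not base-9 3-happy)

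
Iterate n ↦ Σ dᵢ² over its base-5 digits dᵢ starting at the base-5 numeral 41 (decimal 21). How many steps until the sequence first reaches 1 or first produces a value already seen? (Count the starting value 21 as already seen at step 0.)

21 = (4,1)_5 → 4² + 1² = 16 + 1 = 17
17 = (3,2)_5 → 3² + 2² = 9 + 4 = 13
13 = (2,3)_5 → 2² + 3² = 4 + 9 = 13  — 13 repeats.
That took 3 steps.

3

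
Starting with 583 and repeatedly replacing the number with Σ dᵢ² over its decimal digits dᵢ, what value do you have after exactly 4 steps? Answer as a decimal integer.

583 → 5² + 8² + 3² = 98
98 → 9² + 8² = 145
145 → 1² + 4² + 5² = 42
42 → 4² + 2² = 20

20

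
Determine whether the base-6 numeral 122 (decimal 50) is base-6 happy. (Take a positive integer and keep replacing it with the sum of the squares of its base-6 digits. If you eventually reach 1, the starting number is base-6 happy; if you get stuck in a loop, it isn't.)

not base-6 happy

50 = (1,2,2)_6 → 1² + 2² + 2² = 9
9 = (1,3)_6 → 1² + 3² = 10
10 = (1,4)_6 → 1² + 4² = 17
17 = (2,5)_6 → 2² + 5² = 29
29 = (4,5)_6 → 4² + 5² = 41
41 = (1,0,5)_6 → 1² + 0² + 5² = 26
26 = (4,2)_6 → 4² + 2² = 20
20 = (3,2)_6 → 3² + 2² = 13
13 = (2,1)_6 → 2² + 1² = 5
5 = (5)_6 → 5² = 25
25 = (4,1)_6 → 4² + 1² = 17  — 17 already seen; the sequence cycles without reaching 1.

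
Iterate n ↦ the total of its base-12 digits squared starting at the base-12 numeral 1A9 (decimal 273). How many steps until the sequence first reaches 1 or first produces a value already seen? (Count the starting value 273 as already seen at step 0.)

273 = (1,10,9)_12 → 1² + 10² + 9² = 1 + 100 + 81 = 182
182 = (1,3,2)_12 → 1² + 3² + 2² = 1 + 9 + 4 = 14
14 = (1,2)_12 → 1² + 2² = 1 + 4 = 5
5 = (5)_12 → 5² = 25
25 = (2,1)_12 → 2² + 1² = 4 + 1 = 5  — 5 repeats.
That took 5 steps.

5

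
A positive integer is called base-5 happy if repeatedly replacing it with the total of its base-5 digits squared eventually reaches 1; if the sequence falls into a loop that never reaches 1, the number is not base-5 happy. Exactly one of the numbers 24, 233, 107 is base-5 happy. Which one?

233

24: 24 → 32 → 6 → 2 → 4 → 16 → 10 → 4  — repeats 4 (not base-5 happy)
233: 233 → 27 → 5 → 1  — reaches 1 (base-5 happy)
107: 107 → 21 → 17 → 13 → 13  — repeats 13 (not base-5 happy)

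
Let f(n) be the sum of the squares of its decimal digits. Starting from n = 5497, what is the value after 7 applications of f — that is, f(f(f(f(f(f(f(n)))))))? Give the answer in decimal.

5497 → 5² + 4² + 9² + 7² = 171
171 → 1² + 7² + 1² = 51
51 → 5² + 1² = 26
26 → 2² + 6² = 40
40 → 4² + 0² = 16
16 → 1² + 6² = 37
37 → 3² + 7² = 58

58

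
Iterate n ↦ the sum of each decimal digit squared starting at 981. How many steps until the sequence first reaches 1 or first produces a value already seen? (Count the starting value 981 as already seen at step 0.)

981 → 9² + 8² + 1² = 146
146 → 1² + 4² + 6² = 53
53 → 5² + 3² = 34
34 → 3² + 4² = 25
25 → 2² + 5² = 29
29 → 2² + 9² = 85
85 → 8² + 5² = 89
89 → 8² + 9² = 145
145 → 1² + 4² + 5² = 42
42 → 4² + 2² = 20
20 → 2² + 0² = 4
4 → 4² = 16
16 → 1² + 6² = 37
37 → 3² + 7² = 58
58 → 5² + 8² = 89  — 89 repeats.
That took 15 steps.

15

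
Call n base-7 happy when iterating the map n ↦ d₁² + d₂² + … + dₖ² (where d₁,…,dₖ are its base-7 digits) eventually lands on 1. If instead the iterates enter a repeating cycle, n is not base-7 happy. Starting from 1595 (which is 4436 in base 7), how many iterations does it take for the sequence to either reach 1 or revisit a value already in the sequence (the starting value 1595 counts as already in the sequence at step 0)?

1595 = (4,4,3,6)_7 → 4² + 4² + 3² + 6² = 77
77 = (1,4,0)_7 → 1² + 4² + 0² = 17
17 = (2,3)_7 → 2² + 3² = 13
13 = (1,6)_7 → 1² + 6² = 37
37 = (5,2)_7 → 5² + 2² = 29
29 = (4,1)_7 → 4² + 1² = 17  — 17 repeats.
That took 6 steps.

6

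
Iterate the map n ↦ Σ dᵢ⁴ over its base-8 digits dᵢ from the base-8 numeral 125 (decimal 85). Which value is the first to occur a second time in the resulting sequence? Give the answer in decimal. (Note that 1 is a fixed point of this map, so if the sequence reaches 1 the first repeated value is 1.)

85 = (1,2,5)_8 → 642
642 = (1,2,0,2)_8 → 33
33 = (4,1)_8 → 257
257 = (4,0,1)_8 → 257  — 257 already appeared earlier.

257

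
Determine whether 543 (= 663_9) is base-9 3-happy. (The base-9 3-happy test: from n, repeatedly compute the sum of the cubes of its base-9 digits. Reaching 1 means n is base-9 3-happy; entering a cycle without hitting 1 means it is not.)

543 = (6,6,3)_9 → 6³ + 6³ + 3³ = 459
459 = (5,6,0)_9 → 5³ + 6³ + 0³ = 341
341 = (4,1,8)_9 → 4³ + 1³ + 8³ = 577
577 = (7,1,1)_9 → 7³ + 1³ + 1³ = 345
345 = (4,2,3)_9 → 4³ + 2³ + 3³ = 99
99 = (1,2,0)_9 → 1³ + 2³ + 0³ = 9
9 = (1,0)_9 → 1³ + 0³ = 1  — reached 1.

base-9 3-happy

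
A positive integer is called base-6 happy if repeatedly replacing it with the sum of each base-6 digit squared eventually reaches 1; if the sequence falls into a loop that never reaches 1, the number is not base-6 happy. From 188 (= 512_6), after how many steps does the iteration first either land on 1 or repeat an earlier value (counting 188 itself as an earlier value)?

10

188 = (5,1,2)_6 → 30
30 = (5,0)_6 → 25
25 = (4,1)_6 → 17
17 = (2,5)_6 → 29
29 = (4,5)_6 → 41
41 = (1,0,5)_6 → 26
26 = (4,2)_6 → 20
20 = (3,2)_6 → 13
13 = (2,1)_6 → 5
5 = (5)_6 → 25  — 25 repeats.
That took 10 steps.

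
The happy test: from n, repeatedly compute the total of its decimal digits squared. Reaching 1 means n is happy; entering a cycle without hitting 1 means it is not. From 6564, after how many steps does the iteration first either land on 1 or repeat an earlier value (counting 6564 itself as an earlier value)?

12

6564 → 6² + 5² + 6² + 4² = 36 + 25 + 36 + 16 = 113
113 → 1² + 1² + 3² = 1 + 1 + 9 = 11
11 → 1² + 1² = 1 + 1 = 2
2 → 2² = 4
4 → 4² = 16
16 → 1² + 6² = 1 + 36 = 37
37 → 3² + 7² = 9 + 49 = 58
58 → 5² + 8² = 25 + 64 = 89
89 → 8² + 9² = 64 + 81 = 145
145 → 1² + 4² + 5² = 1 + 16 + 25 = 42
42 → 4² + 2² = 16 + 4 = 20
20 → 2² + 0² = 4 + 0 = 4  — 4 repeats.
That took 12 steps.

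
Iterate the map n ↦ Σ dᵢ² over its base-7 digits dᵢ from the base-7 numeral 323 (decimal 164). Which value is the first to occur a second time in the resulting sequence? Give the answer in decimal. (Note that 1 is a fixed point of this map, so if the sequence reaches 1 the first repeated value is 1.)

164 = (3,2,3)_7 → 3² + 2² + 3² = 9 + 4 + 9 = 22
22 = (3,1)_7 → 3² + 1² = 9 + 1 = 10
10 = (1,3)_7 → 1² + 3² = 1 + 9 = 10  — 10 already appeared earlier.

10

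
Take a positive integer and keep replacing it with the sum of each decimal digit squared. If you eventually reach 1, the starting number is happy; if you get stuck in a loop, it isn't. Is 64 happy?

not happy

64 → 6² + 4² = 36 + 16 = 52
52 → 5² + 2² = 25 + 4 = 29
29 → 2² + 9² = 4 + 81 = 85
85 → 8² + 5² = 64 + 25 = 89
89 → 8² + 9² = 64 + 81 = 145
145 → 1² + 4² + 5² = 1 + 16 + 25 = 42
42 → 4² + 2² = 16 + 4 = 20
20 → 2² + 0² = 4 + 0 = 4
4 → 4² = 16
16 → 1² + 6² = 1 + 36 = 37
37 → 3² + 7² = 9 + 49 = 58
58 → 5² + 8² = 25 + 64 = 89  — 89 already seen; the sequence cycles without reaching 1.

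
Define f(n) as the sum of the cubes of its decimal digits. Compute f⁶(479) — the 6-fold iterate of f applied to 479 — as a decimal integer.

371

479 → 4³ + 7³ + 9³ = 1136
1136 → 1³ + 1³ + 3³ + 6³ = 245
245 → 2³ + 4³ + 5³ = 197
197 → 1³ + 9³ + 7³ = 1073
1073 → 1³ + 0³ + 7³ + 3³ = 371
371 → 3³ + 7³ + 1³ = 371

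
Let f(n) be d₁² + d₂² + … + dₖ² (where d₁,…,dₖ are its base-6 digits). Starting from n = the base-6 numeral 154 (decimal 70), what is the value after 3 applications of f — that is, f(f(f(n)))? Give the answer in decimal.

4

70 = (1,5,4)_6 → 1² + 5² + 4² = 1 + 25 + 16 = 42
42 = (1,1,0)_6 → 1² + 1² + 0² = 1 + 1 + 0 = 2
2 = (2)_6 → 2² = 4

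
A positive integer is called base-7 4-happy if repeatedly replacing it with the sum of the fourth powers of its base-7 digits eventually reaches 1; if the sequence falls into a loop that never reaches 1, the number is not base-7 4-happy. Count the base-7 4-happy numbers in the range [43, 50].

1

43: 43 → 1297 → 803 → 673 → 1923 → 1507 → 913 → 609 → 707 → 97 → 2593 → 1459 → 963 → 1153 → 803  — not base-7 4-happy
44: 44 → 1312 → 1412 → 1506 → 898 → 304 → 1378 → 1552 → 1218 → 1458 → 898  — not base-7 4-happy
45: 45 → 1377 → 881 → 2689 → 1923 → 1507 → 913 → 609 → 707 → 97 → 2593 → 1459 → 963 → 1153 → 803 → 673 → 1923  — not base-7 4-happy
46: 46 → 1552 → 1218 → 1458 → 898 → 304 → 1378 → 1552  — not base-7 4-happy
47: 47 → 1921 → 963 → 1153 → 803 → 673 → 1923 → 1507 → 913 → 609 → 707 → 97 → 2593 → 1459 → 963  — not base-7 4-happy
48: 48 → 2592 → 1394 → 338 → 2608 → 514 → 244 → 2848 → 1314 → 1956 → 2258 → 1808 → 1938 → 2258  — not base-7 4-happy
49: 49 → 1  — base-7 4-happy
50: 50 → 2 → 16 → 32 → 512 → 164 → 178 → 418 → 708 → 98 → 16  — not base-7 4-happy
base-7 4-happy: 49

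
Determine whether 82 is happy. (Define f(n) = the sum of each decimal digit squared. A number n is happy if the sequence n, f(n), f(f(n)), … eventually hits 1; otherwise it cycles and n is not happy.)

happy

82 → 8² + 2² = 64 + 4 = 68
68 → 6² + 8² = 36 + 64 = 100
100 → 1² + 0² + 0² = 1 + 0 + 0 = 1  — reached 1.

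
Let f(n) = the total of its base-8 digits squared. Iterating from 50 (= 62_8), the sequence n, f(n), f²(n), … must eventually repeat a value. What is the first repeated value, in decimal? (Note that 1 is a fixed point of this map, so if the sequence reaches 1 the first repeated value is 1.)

50 = (6,2)_8 → 6² + 2² = 40
40 = (5,0)_8 → 5² + 0² = 25
25 = (3,1)_8 → 3² + 1² = 10
10 = (1,2)_8 → 1² + 2² = 5
5 = (5)_8 → 5² = 25  — 25 already appeared earlier.

25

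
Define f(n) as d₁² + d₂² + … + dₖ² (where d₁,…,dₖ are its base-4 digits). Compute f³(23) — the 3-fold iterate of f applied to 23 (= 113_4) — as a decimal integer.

23 = (1,1,3)_4 → 1² + 1² + 3² = 1 + 1 + 9 = 11
11 = (2,3)_4 → 2² + 3² = 4 + 9 = 13
13 = (3,1)_4 → 3² + 1² = 9 + 1 = 10

10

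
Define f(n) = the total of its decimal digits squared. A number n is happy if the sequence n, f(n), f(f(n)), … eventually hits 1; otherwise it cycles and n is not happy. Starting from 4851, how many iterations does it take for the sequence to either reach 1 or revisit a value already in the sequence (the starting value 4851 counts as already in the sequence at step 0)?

10

4851 → 4² + 8² + 5² + 1² = 16 + 64 + 25 + 1 = 106
106 → 1² + 0² + 6² = 1 + 0 + 36 = 37
37 → 3² + 7² = 9 + 49 = 58
58 → 5² + 8² = 25 + 64 = 89
89 → 8² + 9² = 64 + 81 = 145
145 → 1² + 4² + 5² = 1 + 16 + 25 = 42
42 → 4² + 2² = 16 + 4 = 20
20 → 2² + 0² = 4 + 0 = 4
4 → 4² = 16
16 → 1² + 6² = 1 + 36 = 37  — 37 repeats.
That took 10 steps.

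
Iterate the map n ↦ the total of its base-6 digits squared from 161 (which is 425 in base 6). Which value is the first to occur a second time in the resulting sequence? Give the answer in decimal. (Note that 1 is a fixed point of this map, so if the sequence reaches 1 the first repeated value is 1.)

161 = (4,2,5)_6 → 4² + 2² + 5² = 16 + 4 + 25 = 45
45 = (1,1,3)_6 → 1² + 1² + 3² = 1 + 1 + 9 = 11
11 = (1,5)_6 → 1² + 5² = 1 + 25 = 26
26 = (4,2)_6 → 4² + 2² = 16 + 4 = 20
20 = (3,2)_6 → 3² + 2² = 9 + 4 = 13
13 = (2,1)_6 → 2² + 1² = 4 + 1 = 5
5 = (5)_6 → 5² = 25
25 = (4,1)_6 → 4² + 1² = 16 + 1 = 17
17 = (2,5)_6 → 2² + 5² = 4 + 25 = 29
29 = (4,5)_6 → 4² + 5² = 16 + 25 = 41
41 = (1,0,5)_6 → 1² + 0² + 5² = 1 + 0 + 25 = 26  — 26 already appeared earlier.

26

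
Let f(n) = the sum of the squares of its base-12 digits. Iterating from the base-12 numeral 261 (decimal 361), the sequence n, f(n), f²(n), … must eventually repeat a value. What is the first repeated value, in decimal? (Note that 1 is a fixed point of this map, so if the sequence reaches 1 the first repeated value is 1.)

361 = (2,6,1)_12 → 2² + 6² + 1² = 41
41 = (3,5)_12 → 3² + 5² = 34
34 = (2,10)_12 → 2² + 10² = 104
104 = (8,8)_12 → 8² + 8² = 128
128 = (10,8)_12 → 10² + 8² = 164
164 = (1,1,8)_12 → 1² + 1² + 8² = 66
66 = (5,6)_12 → 5² + 6² = 61
61 = (5,1)_12 → 5² + 1² = 26
26 = (2,2)_12 → 2² + 2² = 8
8 = (8)_12 → 8² = 64
64 = (5,4)_12 → 5² + 4² = 41  — 41 already appeared earlier.

41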